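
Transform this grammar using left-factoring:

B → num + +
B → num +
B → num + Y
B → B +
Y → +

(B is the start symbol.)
B → num + B'
B' → +
B' → ε
B' → Y
B → B +
Y → +

Left-factoring transforms A → αβ₁ | αβ₂ into A → αA' and A' → β₁ | β₂
(α is the longest common prefix among the alternatives). Repeat until
no nonterminal has two alternatives with a common prefix.

Round 1: B has alternatives sharing prefix 'num +'. Introduce B': B → num + B'
  Add: B' → +
  Add: B' → ε
  Add: B' → Y

No remaining common prefixes — done.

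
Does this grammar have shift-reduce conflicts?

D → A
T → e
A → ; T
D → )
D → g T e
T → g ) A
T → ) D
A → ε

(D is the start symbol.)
Yes — I0: [A → .] vs [A → . ; T]; I6: [A → .] vs [A → . ; T]; I10: [A → .] vs [A → . ; T]

Augment with D' → D and build the canonical LR(0) collection (I0 = CLOSURE({[D' → . D]}), then GOTO on every symbol after a dot until no new states appear). It has 15 states:
  I0: { [A → . ; T], [A → .], [D → . )], [D → . A], [D → . g T e], [D' → . D] }  — shift, reduce
  I1: { [D → ) .] }  — reduce
  I2: { [A → ; . T], [T → . ) D], [T → . e], [T → . g ) A] }  — shift
  I3: { [D → A .] }  — reduce
  I4: { [D' → D .] }  — accept
  I5: { [D → g . T e], [T → . ) D], [T → . e], [T → . g ) A] }  — shift
  I6: { [A → . ; T], [A → .], [D → . )], [D → . A], [D → . g T e], [T → ) . D] }  — shift, reduce
  I7: { [D → g T . e] }  — shift
  I8: { [T → e .] }  — reduce
  I9: { [T → g . ) A] }  — shift
  I10: { [A → . ; T], [A → .], [T → g ) . A] }  — shift, reduce
  I11: { [T → g ) A .] }  — reduce
  I12: { [D → g T e .] }  — reduce
  I13: { [T → ) D .] }  — reduce
  I14: { [A → ; T .] }  — reduce

I0 contains reduce item [A → .] and shift items [A → . ; T], [D → . )], [D → . g T e] — shift-reduce conflict.
I6 contains reduce item [A → .] and shift items [A → . ; T], [D → . )], [D → . g T e] — shift-reduce conflict.
I10 contains reduce item [A → .] and shift item [A → . ; T] — shift-reduce conflict.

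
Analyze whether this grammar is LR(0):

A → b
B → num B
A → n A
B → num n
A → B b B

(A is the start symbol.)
A grammar is LR(0) if no state in the canonical LR(0) collection has:
  - both a shift item (dot before a terminal) and a complete item (shift-reduce conflict), or
  - two or more complete items (reduce-reduce conflict; the accept item [A' → A .] counts as a complete item here).

Augment with A' → A and build the canonical LR(0) collection (I0 = CLOSURE({[A' → . A]}), then GOTO on every symbol after a dot until no new states appear). It has 11 states:
  I0: { [A → . B b B], [A → . b], [A → . n A], [A' → . A], [B → . num B], [B → . num n] }  — shift
  I1: { [A' → A .] }  — accept
  I2: { [A → B . b B] }  — shift
  I3: { [A → b .] }  — reduce
  I4: { [A → . B b B], [A → . b], [A → . n A], [A → n . A], [B → . num B], [B → . num n] }  — shift
  I5: { [B → . num B], [B → . num n], [B → num . B], [B → num . n] }  — shift
  I6: { [B → num B .] }  — reduce
  I7: { [B → num n .] }  — reduce
  I8: { [A → n A .] }  — reduce
  I9: { [A → B b . B], [B → . num B], [B → . num n] }  — shift
  I10: { [A → B b B .] }  — reduce

Every state is either a pure shift/goto state or contains exactly one complete item and nothing to shift — no conflicts. The grammar is LR(0).

Answer: Yes, the grammar is LR(0)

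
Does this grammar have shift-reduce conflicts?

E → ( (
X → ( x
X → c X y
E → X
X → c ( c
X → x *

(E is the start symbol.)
A shift-reduce conflict occurs when an LR(0) state has both:
  - a complete (reduce) item [A → α .] (dot at the end), and
  - a shift item [B → β . c γ] (dot before a terminal).

Augment with E' → E and build the canonical LR(0) collection (I0 = CLOSURE({[E' → . E]}), then GOTO on every symbol after a dot until no new states appear). It has 13 states:
  I0: { [E → . ( (], [E → . X], [E' → . E], [X → . ( x], [X → . c ( c], [X → . c X y], [X → . x *] }  — shift
  I1: { [E → ( . (], [X → ( . x] }  — shift
  I2: { [E' → E .] }  — accept
  I3: { [E → X .] }  — reduce
  I4: { [X → . ( x], [X → . c ( c], [X → . c X y], [X → . x *], [X → c . ( c], [X → c . X y] }  — shift
  I5: { [X → x . *] }  — shift
  I6: { [X → x * .] }  — reduce
  I7: { [X → ( . x], [X → c ( . c] }  — shift
  I8: { [X → c X . y] }  — shift
  I9: { [X → c X y .] }  — reduce
  I10: { [X → c ( c .] }  — reduce
  I11: { [X → ( x .] }  — reduce
  I12: { [E → ( ( .] }  — reduce

No state contains both a complete item and a shift item.

Answer: No shift-reduce conflicts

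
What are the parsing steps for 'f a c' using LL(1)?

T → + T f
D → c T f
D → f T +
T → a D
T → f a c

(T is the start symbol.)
LL(1) parsing maintains a stack (initially the start symbol over $) and the input. At each step: if the stack top is a terminal, match it against the current input token; if it is a non-terminal N, replace it with the RHS of M[N, lookahead] (the unique production whose predict set contains the lookahead).

Stack is shown with the top on the left.

Stack    Input    Action
------------------------
T $      f a c $  output T → f a c
f a c $  f a c $  match 'f'
a c $    a c $    match 'a'
c $      c $      match 'c'
$        $        accept

The string is accepted.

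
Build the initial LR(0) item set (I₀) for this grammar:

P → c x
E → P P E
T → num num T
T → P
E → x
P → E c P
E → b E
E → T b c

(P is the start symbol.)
First, augment the grammar with P' → P
I₀ = CLOSURE({ [P' → . P] }):
  [P' → . P] has the dot before P: add [P → . c x], [P → . E c P]
  [P → . E c P] has the dot before E: add [E → . P P E], [E → . x], [E → . b E], [E → . T b c]
  [E → . T b c] has the dot before T: add [T → . num num T], [T → . P]
No further items can be added.

I₀ = { [E → . P P E], [E → . T b c], [E → . b E], [E → . x], [P → . E c P], [P → . c x], [P' → . P], [T → . P], [T → . num num T] }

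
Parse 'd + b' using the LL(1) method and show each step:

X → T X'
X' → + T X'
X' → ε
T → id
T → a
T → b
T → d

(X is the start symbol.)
Stack is shown with the top on the left.

Stack     Input    Action
-------------------------
X $       d + b $  output X → T X'
T X' $    d + b $  output T → d
d X' $    d + b $  match 'd'
X' $      + b $    output X' → + T X'
+ T X' $  + b $    match '+'
T X' $    b $      output T → b
b X' $    b $      match 'b'
X' $      $        output X' → ε
$         $        accept

The string is accepted.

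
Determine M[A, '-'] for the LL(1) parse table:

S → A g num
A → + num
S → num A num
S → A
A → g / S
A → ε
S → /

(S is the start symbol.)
To find M[A, '-'], we find productions for A where '-' is in the predict set (PREDICT(N → α) = (FIRST(α) \ {ε}) ∪ (FOLLOW(N) if α ⇒* ε)).

Relevant sets:
  FOLLOW(A) = { $, 'g', 'num' }

A → + num: PREDICT = { '+' }
A → g / S: PREDICT = { 'g' }
A → ε: PREDICT = { $, 'g', 'num' }

M[A, '-'] is empty (no production applies)

Answer: Empty (error entry)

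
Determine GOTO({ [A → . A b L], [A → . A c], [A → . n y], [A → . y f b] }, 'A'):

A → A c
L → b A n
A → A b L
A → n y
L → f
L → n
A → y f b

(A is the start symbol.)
GOTO(I, 'A') = CLOSURE({ [A → αX.β] : [A → α.Xβ] ∈ I, X = 'A' })

Items with dot before 'A', with the dot advanced:
  [A → . A b L] → [A → A . b L]
  [A → . A c] → [A → A . c]
Closure adds nothing (no advanced item has the dot before a non-terminal).

GOTO = { [A → A . b L], [A → A . c] }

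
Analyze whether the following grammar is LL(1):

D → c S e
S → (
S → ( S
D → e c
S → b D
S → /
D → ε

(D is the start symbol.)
A grammar is LL(1) if for each non-terminal N with multiple productions, the predict sets of those productions are pairwise disjoint, where PREDICT(N → α) = (FIRST(α) \ {ε}) ∪ (FOLLOW(N) if α ⇒* ε).

Relevant sets:
  FOLLOW(D) = { $, 'e' }

For D:
  PREDICT(D → c S e) = { 'c' }
  PREDICT(D → e c) = { 'e' }
  PREDICT(D → ε) = { $, 'e' }
For S:
  PREDICT(S → '(') = { '(' }
  PREDICT(S → '(' S) = { '(' }
  PREDICT(S → b D) = { 'b' }
  PREDICT(S → '/') = { '/' }

Conflict found: Predict set conflict for D: { 'e' }
The grammar is NOT LL(1).

Answer: No. Predict set conflict for D: { 'e' }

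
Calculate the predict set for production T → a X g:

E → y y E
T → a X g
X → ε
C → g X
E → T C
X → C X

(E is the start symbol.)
PREDICT(T → a X g) = (FIRST(RHS) \ {ε}) ∪ (FOLLOW(T) if ε ∈ FIRST(RHS), i.e. RHS ⇒* ε)
FIRST(a X g) = { 'a' }
ε ∉ FIRST(a X g), so FOLLOW(T) is not added.
PREDICT(T → a X g) = { 'a' }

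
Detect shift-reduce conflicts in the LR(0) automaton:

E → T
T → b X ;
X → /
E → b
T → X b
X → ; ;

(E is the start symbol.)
A shift-reduce conflict occurs when an LR(0) state has both:
  - a complete (reduce) item [A → α .] (dot at the end), and
  - a shift item [B → β . c γ] (dot before a terminal).

Augment with E' → E and build the canonical LR(0) collection (I0 = CLOSURE({[E' → . E]}), then GOTO on every symbol after a dot until no new states appear). It has 11 states:
  I0: { [E → . T], [E → . b], [E' → . E], [T → . X b], [T → . b X ;], [X → . /], [X → . ; ;] }  — shift
  I1: { [X → / .] }  — reduce
  I2: { [X → ; . ;] }  — shift
  I3: { [E' → E .] }  — accept
  I4: { [E → T .] }  — reduce
  I5: { [T → X . b] }  — shift
  I6: { [E → b .], [T → b . X ;], [X → . /], [X → . ; ;] }  — shift, reduce
  I7: { [T → b X . ;] }  — shift
  I8: { [T → b X ; .] }  — reduce
  I9: { [T → X b .] }  — reduce
  I10: { [X → ; ; .] }  — reduce

I6 contains reduce item [E → b .] and shift items [X → . /], [X → . ; ;] — shift-reduce conflict.

Answer: Yes — I6: [E → b .] vs [X → . /]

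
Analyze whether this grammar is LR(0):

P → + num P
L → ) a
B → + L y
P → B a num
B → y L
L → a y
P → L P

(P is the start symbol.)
Yes, the grammar is LR(0)

A grammar is LR(0) if no state in the canonical LR(0) collection has:
  - both a shift item (dot before a terminal) and a complete item (shift-reduce conflict), or
  - two or more complete items (reduce-reduce conflict; the accept item [P' → P .] counts as a complete item here).

Augment with P' → P and build the canonical LR(0) collection (I0 = CLOSURE({[P' → . P]}), then GOTO on every symbol after a dot until no new states appear). It has 18 states:
  I0: { [B → . + L y], [B → . y L], [L → . ) a], [L → . a y], [P → . + num P], [P → . B a num], [P → . L P], [P' → . P] }  — shift
  I1: { [L → ) . a] }  — shift
  I2: { [B → + . L y], [L → . ) a], [L → . a y], [P → + . num P] }  — shift
  I3: { [P → B . a num] }  — shift
  I4: { [B → . + L y], [B → . y L], [L → . ) a], [L → . a y], [P → . + num P], [P → . B a num], [P → . L P], [P → L . P] }  — shift
  I5: { [P' → P .] }  — accept
  I6: { [L → a . y] }  — shift
  I7: { [B → y . L], [L → . ) a], [L → . a y] }  — shift
  I8: { [B → y L .] }  — reduce
  I9: { [L → a y .] }  — reduce
  I10: { [P → L P .] }  — reduce
  I11: { [P → B a . num] }  — shift
  I12: { [P → B a num .] }  — reduce
  I13: { [B → + L . y] }  — shift
  I14: { [B → . + L y], [B → . y L], [L → . ) a], [L → . a y], [P → + num . P], [P → . + num P], [P → . B a num], [P → . L P] }  — shift
  I15: { [P → + num P .] }  — reduce
  I16: { [B → + L y .] }  — reduce
  I17: { [L → ) a .] }  — reduce

Every state is either a pure shift/goto state or contains exactly one complete item and nothing to shift — no conflicts. The grammar is LR(0).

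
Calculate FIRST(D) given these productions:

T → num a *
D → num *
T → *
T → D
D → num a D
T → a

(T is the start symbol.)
To compute FIRST(D), examine every production with D on the left-hand side, reading each right-hand side left to right until a non-nullable symbol is reached.

From D → num *:
  - num is a terminal: add 'num' and stop
From D → num a D:
  - num is a terminal: add 'num' and stop

Collecting: FIRST(D) = { 'num' }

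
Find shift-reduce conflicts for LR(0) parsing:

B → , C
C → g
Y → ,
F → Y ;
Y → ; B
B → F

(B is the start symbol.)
Augment with B' → B and build the canonical LR(0) collection (I0 = CLOSURE({[B' → . B]}), then GOTO on every symbol after a dot until no new states appear). It has 10 states:
  I0: { [B → . , C], [B → . F], [B' → . B], [F → . Y ;], [Y → . ,], [Y → . ; B] }  — shift
  I1: { [B → , . C], [C → . g], [Y → , .] }  — shift, reduce
  I2: { [B → . , C], [B → . F], [F → . Y ;], [Y → . ,], [Y → . ; B], [Y → ; . B] }  — shift
  I3: { [B' → B .] }  — accept
  I4: { [B → F .] }  — reduce
  I5: { [F → Y . ;] }  — shift
  I6: { [F → Y ; .] }  — reduce
  I7: { [Y → ; B .] }  — reduce
  I8: { [B → , C .] }  — reduce
  I9: { [C → g .] }  — reduce

I1 contains reduce item [Y → , .] and shift item [C → . g] — shift-reduce conflict.

Answer: Yes — I1: [Y → , .] vs [C → . g]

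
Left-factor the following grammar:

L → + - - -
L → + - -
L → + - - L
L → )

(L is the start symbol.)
L → + - - L'
L' → -
L' → ε
L' → L
L → )

Left-factoring transforms A → αβ₁ | αβ₂ into A → αA' and A' → β₁ | β₂
(α is the longest common prefix among the alternatives). Repeat until
no nonterminal has two alternatives with a common prefix.

Round 1: L has alternatives sharing prefix '+ - -'. Introduce L': L → + - - L'
  Add: L' → -
  Add: L' → ε
  Add: L' → L

No remaining common prefixes — done.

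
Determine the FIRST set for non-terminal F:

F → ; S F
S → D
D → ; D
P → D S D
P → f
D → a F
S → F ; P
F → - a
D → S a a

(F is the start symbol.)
To compute FIRST(F), examine every production with F on the left-hand side, reading each right-hand side left to right until a non-nullable symbol is reached.

From F → ; S F:
  - ';' is a terminal: add ';' and stop
From F → - a:
  - '-' is a terminal: add '-' and stop

Collecting: FIRST(F) = { '-', ';' }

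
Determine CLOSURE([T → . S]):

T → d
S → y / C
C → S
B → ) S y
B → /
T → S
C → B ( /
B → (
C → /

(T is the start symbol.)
{ [S → . y / C], [T → . S] }

Start with: [T → . S]
  [T → . S] has the dot before S: add [S → . y / C]
No further items can be added.

CLOSURE = { [S → . y / C], [T → . S] }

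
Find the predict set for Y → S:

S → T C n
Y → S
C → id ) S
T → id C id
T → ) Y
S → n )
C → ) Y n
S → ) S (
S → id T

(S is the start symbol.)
{ ')', 'id', 'n' }

PREDICT(Y → S) = (FIRST(RHS) \ {ε}) ∪ (FOLLOW(Y) if ε ∈ FIRST(RHS), i.e. RHS ⇒* ε)
FIRST(S) = { ')', 'id', 'n' }
FIRST(S) = { ')', 'id', 'n' }
ε ∉ FIRST(S), so FOLLOW(Y) is not added.
PREDICT(Y → S) = { ')', 'id', 'n' }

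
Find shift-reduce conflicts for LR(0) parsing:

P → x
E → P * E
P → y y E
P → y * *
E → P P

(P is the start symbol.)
A shift-reduce conflict occurs when an LR(0) state has both:
  - a complete (reduce) item [A → α .] (dot at the end), and
  - a shift item [B → β . c γ] (dot before a terminal).

Augment with P' → P and build the canonical LR(0) collection (I0 = CLOSURE({[P' → . P]}), then GOTO on every symbol after a dot until no new states appear). It has 12 states:
  I0: { [P → . x], [P → . y * *], [P → . y y E], [P' → . P] }  — shift
  I1: { [P' → P .] }  — accept
  I2: { [P → x .] }  — reduce
  I3: { [P → y . * *], [P → y . y E] }  — shift
  I4: { [P → y * . *] }  — shift
  I5: { [E → . P * E], [E → . P P], [P → . x], [P → . y * *], [P → . y y E], [P → y y . E] }  — shift
  I6: { [P → y y E .] }  — reduce
  I7: { [E → P . * E], [E → P . P], [P → . x], [P → . y * *], [P → . y y E] }  — shift
  I8: { [E → . P * E], [E → . P P], [E → P * . E], [P → . x], [P → . y * *], [P → . y y E] }  — shift
  I9: { [E → P P .] }  — reduce
  I10: { [E → P * E .] }  — reduce
  I11: { [P → y * * .] }  — reduce

No state contains both a complete item and a shift item.

Answer: No shift-reduce conflicts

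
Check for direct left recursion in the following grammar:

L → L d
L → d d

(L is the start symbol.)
Yes, L is left-recursive

L → L d: LEFT RECURSIVE (starts with L)
L → d d: starts with d

The grammar has direct left recursion on: L.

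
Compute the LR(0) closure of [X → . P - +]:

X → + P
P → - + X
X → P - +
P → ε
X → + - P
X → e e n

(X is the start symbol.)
To compute CLOSURE, for each item [A → α.Bβ] where B is a non-terminal, add [B → .γ] for all productions B → γ; repeat for the newly added items until nothing changes.

Start with: [X → . P - +]
  [X → . P - +] has the dot before P: add [P → . - + X], [P → .]
No further items can be added.

CLOSURE = { [P → . - + X], [P → .], [X → . P - +] }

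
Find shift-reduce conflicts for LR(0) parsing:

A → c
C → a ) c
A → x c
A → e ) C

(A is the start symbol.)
Augment with A' → A and build the canonical LR(0) collection (I0 = CLOSURE({[A' → . A]}), then GOTO on every symbol after a dot until no new states appear). It has 11 states:
  I0: { [A → . c], [A → . e ) C], [A → . x c], [A' → . A] }  — shift
  I1: { [A' → A .] }  — accept
  I2: { [A → c .] }  — reduce
  I3: { [A → e . ) C] }  — shift
  I4: { [A → x . c] }  — shift
  I5: { [A → x c .] }  — reduce
  I6: { [A → e ) . C], [C → . a ) c] }  — shift
  I7: { [A → e ) C .] }  — reduce
  I8: { [C → a . ) c] }  — shift
  I9: { [C → a ) . c] }  — shift
  I10: { [C → a ) c .] }  — reduce

No state contains both a complete item and a shift item.

Answer: No shift-reduce conflicts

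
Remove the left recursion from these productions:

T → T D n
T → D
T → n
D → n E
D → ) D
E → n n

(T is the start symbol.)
T → D T'
T → n T'
T' → D n T'
T' → ε
D → n E
D → ) D
E → n n

T is directly left-recursive. The standard transformation for
  A → A α₁ | ... | A α_m | β₁ | ... | β_n
is
  A  → β₁ A' | ... | β_n A'
  A' → α₁ A' | ... | α_m A' | ε

T → D becomes T → D T'
T → n becomes T → n T'
T → T D n becomes T' → D n T'
Add T' → ε

Productions for other non-terminals are unchanged:
  D → n E
  D → ) D
  E → n n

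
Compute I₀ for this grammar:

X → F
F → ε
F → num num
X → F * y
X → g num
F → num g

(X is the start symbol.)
First, augment the grammar with X' → X
I₀ = CLOSURE({ [X' → . X] }):
  [X' → . X] has the dot before X: add [X → . F], [X → . F * y], [X → . g num]
  [X → . F] has the dot before F: add [F → .], [F → . num num], [F → . num g]
No further items can be added.

I₀ = { [F → . num g], [F → . num num], [F → .], [X → . F * y], [X → . F], [X → . g num], [X' → . X] }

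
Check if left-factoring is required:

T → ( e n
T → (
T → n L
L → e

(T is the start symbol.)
Left-factoring is needed when two productions for the same non-terminal
share a common prefix on the right-hand side.

Productions for T:
  T → ( e n
  T → (
  T → n L

Found common prefix '(' in productions for T

Answer: Yes, T has productions with common prefix '('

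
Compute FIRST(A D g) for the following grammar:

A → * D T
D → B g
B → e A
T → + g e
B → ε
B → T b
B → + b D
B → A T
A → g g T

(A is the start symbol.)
FIRST sets of the non-terminals involved (from the grammar, by fixed-point iteration):
  FIRST(A) = { '*', 'g' }

To compute FIRST(A D g), process the symbols left to right:
Symbol A is a non-terminal. Add FIRST(A) \ {ε} = { '*', 'g' }
A is not nullable (ε ∉ FIRST(A)), so stop here.
FIRST(A D g) = { '*', 'g' }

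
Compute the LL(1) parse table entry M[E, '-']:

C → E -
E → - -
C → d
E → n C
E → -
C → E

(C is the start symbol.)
E → - -, E → -

To find M[E, '-'], we find productions for E where '-' is in the predict set (PREDICT(N → α) = (FIRST(α) \ {ε}) ∪ (FOLLOW(N) if α ⇒* ε)).

E → - -: PREDICT = { '-' }
  '-' is in predict set, so this production goes in M[E, '-']
E → n C: PREDICT = { 'n' }
E → -: PREDICT = { '-' }
  '-' is in predict set, so this production goes in M[E, '-']

M[E, '-'] = E → - -, E → -  (a multiply-defined cell — the grammar is not LL(1))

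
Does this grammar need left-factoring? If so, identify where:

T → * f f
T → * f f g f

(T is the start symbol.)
Left-factoring is needed when two productions for the same non-terminal
share a common prefix on the right-hand side.

Productions for T:
  T → * f f
  T → * f f g f

Found common prefix '* f f' in productions for T

Answer: Yes, T has productions with common prefix '* f f'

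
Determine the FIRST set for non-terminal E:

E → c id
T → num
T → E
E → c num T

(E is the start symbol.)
{ 'c' }

To compute FIRST(E), examine every production with E on the left-hand side, reading each right-hand side left to right until a non-nullable symbol is reached.

From E → c id:
  - c is a terminal: add 'c' and stop
From E → c num T:
  - c is a terminal: add 'c' and stop

Collecting: FIRST(E) = { 'c' }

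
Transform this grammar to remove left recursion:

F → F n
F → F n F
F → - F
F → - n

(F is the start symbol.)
F → - F F'
F → - n F'
F' → n F'
F' → n F F'
F' → ε

F is directly left-recursive. The standard transformation for
  A → A α₁ | ... | A α_m | β₁ | ... | β_n
is
  A  → β₁ A' | ... | β_n A'
  A' → α₁ A' | ... | α_m A' | ε

F → - F becomes F → - F F'
F → - n becomes F → - n F'
F → F n becomes F' → n F'
F → F n F becomes F' → n F F'
Add F' → ε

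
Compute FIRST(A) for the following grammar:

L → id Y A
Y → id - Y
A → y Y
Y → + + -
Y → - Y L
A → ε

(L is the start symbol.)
To compute FIRST(A), examine every production with A on the left-hand side, reading each right-hand side left to right until a non-nullable symbol is reached.

From A → y Y:
  - y is a terminal: add 'y' and stop
From A → ε:
  - ε-production, so ε ∈ FIRST(A)

Collecting: FIRST(A) = { 'y', ε }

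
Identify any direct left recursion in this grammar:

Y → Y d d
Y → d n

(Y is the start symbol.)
Yes, Y is left-recursive

Direct left recursion occurs when N → N α for some non-terminal N (the right-hand side begins with the left-hand side itself).

Y → Y d d: LEFT RECURSIVE (starts with Y)
Y → d n: starts with d

The grammar has direct left recursion on: Y.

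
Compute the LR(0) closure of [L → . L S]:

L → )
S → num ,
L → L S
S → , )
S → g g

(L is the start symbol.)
{ [L → . )], [L → . L S] }

To compute CLOSURE, for each item [A → α.Bβ] where B is a non-terminal, add [B → .γ] for all productions B → γ; repeat for the newly added items until nothing changes.

Start with: [L → . L S]
  [L → . L S] has the dot before L: add [L → . )]
No further items can be added.

CLOSURE = { [L → . )], [L → . L S] }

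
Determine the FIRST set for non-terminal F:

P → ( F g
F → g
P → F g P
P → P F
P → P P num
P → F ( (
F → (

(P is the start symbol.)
{ '(', 'g' }

To compute FIRST(F), examine every production with F on the left-hand side, reading each right-hand side left to right until a non-nullable symbol is reached.

From F → g:
  - g is a terminal: add 'g' and stop
From F → (:
  - '(' is a terminal: add '(' and stop

Collecting: FIRST(F) = { '(', 'g' }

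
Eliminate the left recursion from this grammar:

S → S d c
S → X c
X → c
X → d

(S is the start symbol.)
S → X c S'
S' → d c S'
S' → ε
X → c
X → d

S is directly left-recursive. The standard transformation for
  A → A α₁ | ... | A α_m | β₁ | ... | β_n
is
  A  → β₁ A' | ... | β_n A'
  A' → α₁ A' | ... | α_m A' | ε

S → X c becomes S → X c S'
S → S d c becomes S' → d c S'
Add S' → ε

Productions for other non-terminals are unchanged:
  X → c
  X → d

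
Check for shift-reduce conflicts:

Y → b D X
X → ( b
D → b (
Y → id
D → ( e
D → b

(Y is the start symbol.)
Yes — I6: [D → b .] vs [D → b . (]

A shift-reduce conflict occurs when an LR(0) state has both:
  - a complete (reduce) item [A → α .] (dot at the end), and
  - a shift item [B → β . c γ] (dot before a terminal).

Augment with Y' → Y and build the canonical LR(0) collection (I0 = CLOSURE({[Y' → . Y]}), then GOTO on every symbol after a dot until no new states appear). It has 12 states:
  I0: { [Y → . b D X], [Y → . id], [Y' → . Y] }  — shift
  I1: { [Y' → Y .] }  — accept
  I2: { [D → . ( e], [D → . b (], [D → . b], [Y → b . D X] }  — shift
  I3: { [Y → id .] }  — reduce
  I4: { [D → ( . e] }  — shift
  I5: { [X → . ( b], [Y → b D . X] }  — shift
  I6: { [D → b . (], [D → b .] }  — shift, reduce
  I7: { [D → b ( .] }  — reduce
  I8: { [X → ( . b] }  — shift
  I9: { [Y → b D X .] }  — reduce
  I10: { [X → ( b .] }  — reduce
  I11: { [D → ( e .] }  — reduce

I6 contains reduce item [D → b .] and shift item [D → b . (] — shift-reduce conflict.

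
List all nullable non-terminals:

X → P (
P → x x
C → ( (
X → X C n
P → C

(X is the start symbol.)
None

There are no ε-productions, so no non-terminal can derive ε.
No non-terminals are nullable.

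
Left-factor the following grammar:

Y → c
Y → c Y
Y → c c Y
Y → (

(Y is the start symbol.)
Left-factoring transforms A → αβ₁ | αβ₂ into A → αA' and A' → β₁ | β₂
(α is the longest common prefix among the alternatives). Repeat until
no nonterminal has two alternatives with a common prefix.

Round 1: Y has alternatives sharing prefix 'c'. Introduce Y': Y → c Y'
  Add: Y' → ε
  Add: Y' → Y
  Add: Y' → c Y

No remaining common prefixes — done.

Resulting grammar:
Y → c Y'
Y' → ε
Y' → Y
Y' → c Y
Y → (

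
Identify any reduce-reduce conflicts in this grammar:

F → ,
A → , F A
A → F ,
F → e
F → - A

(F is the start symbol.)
No reduce-reduce conflicts

A reduce-reduce conflict occurs when an LR(0) state has two complete items [A → α .] and [B → β .] — both call for a reduction, and with no lookahead the parser cannot choose between them.

Augment with F' → F and build the canonical LR(0) collection (I0 = CLOSURE({[F' → . F]}), then GOTO on every symbol after a dot until no new states appear). It has 11 states:
  I0: { [F → . ,], [F → . - A], [F → . e], [F' → . F] }  — shift
  I1: { [F → , .] }  — reduce
  I2: { [A → . , F A], [A → . F ,], [F → - . A], [F → . ,], [F → . - A], [F → . e] }  — shift
  I3: { [F' → F .] }  — accept
  I4: { [F → e .] }  — reduce
  I5: { [A → , . F A], [F → , .], [F → . ,], [F → . - A], [F → . e] }  — shift, reduce
  I6: { [F → - A .] }  — reduce
  I7: { [A → F . ,] }  — shift
  I8: { [A → F , .] }  — reduce
  I9: { [A → , F . A], [A → . , F A], [A → . F ,], [F → . ,], [F → . - A], [F → . e] }  — shift
  I10: { [A → , F A .] }  — reduce

No state contains more than one complete item.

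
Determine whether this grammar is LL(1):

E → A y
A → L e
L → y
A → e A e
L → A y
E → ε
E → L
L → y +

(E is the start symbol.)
No. Predict set conflict for E: { 'e', 'y' }

A grammar is LL(1) if for each non-terminal N with multiple productions, the predict sets of those productions are pairwise disjoint, where PREDICT(N → α) = (FIRST(α) \ {ε}) ∪ (FOLLOW(N) if α ⇒* ε).

Relevant sets:
  FIRST(A) = { 'e', 'y' }
  FIRST(L) = { 'e', 'y' }
  FOLLOW(E) = { $ }

For E:
  PREDICT(E → A y) = { 'e', 'y' }
  PREDICT(E → ε) = { $ }
  PREDICT(E → L) = { 'e', 'y' }
For A:
  PREDICT(A → L e) = { 'e', 'y' }
  PREDICT(A → e A e) = { 'e' }
For L:
  PREDICT(L → y) = { 'y' }
  PREDICT(L → A y) = { 'e', 'y' }
  PREDICT(L → y '+') = { 'y' }

Conflict found: Predict set conflict for E: { 'e', 'y' }
The grammar is NOT LL(1).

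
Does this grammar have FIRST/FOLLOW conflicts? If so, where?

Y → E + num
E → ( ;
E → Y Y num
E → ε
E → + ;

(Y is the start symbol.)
Nullable non-terminals: E.
FIRST sets used below: FIRST(Y) = { '(', '+' }

E: nullable alternative(s) E → ε; FOLLOW(E) = { '+' }
  E → ( ;: FIRST \ {ε} = { '(' } — disjoint from FOLLOW(E)
  E → Y Y num: FIRST \ {ε} = { '(', '+' } — overlaps FOLLOW(E) on { '+' }: CONFLICT
  E → ε: FIRST \ {ε} = { } — this is the only nullable alternative, skip
  E → + ;: FIRST \ {ε} = { '+' } — overlaps FOLLOW(E) on { '+' }: CONFLICT

Y has no nullable alternative, so no FIRST/FOLLOW check is needed there.

So the grammar has 2 FIRST/FOLLOW conflicts (marked CONFLICT above).

Answer: Yes. E → Y Y num with FOLLOW(E) on { '+' }; E → '+' ';' with FOLLOW(E) on { '+' }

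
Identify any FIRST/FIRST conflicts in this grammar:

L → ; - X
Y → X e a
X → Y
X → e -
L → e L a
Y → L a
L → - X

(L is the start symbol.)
FIRST sets of the non-terminals at (or reachable through a nullable prefix from) the front of some alternative:
  FIRST(X) = { '-', ';', 'e' }
  FIRST(L) = { '-', ';', 'e' }
  FIRST(Y) = { '-', ';', 'e' }

Productions for L:
  L → ; - X: FIRST = { ';' }
  L → e L a: FIRST = { 'e' }
  L → - X: FIRST = { '-' }
Productions for Y:
  Y → X e a: FIRST = { '-', ';', 'e' }
  Y → L a: FIRST = { '-', ';', 'e' }
Productions for X:
  X → Y: FIRST = { '-', ';', 'e' }
  X → e -: FIRST = { 'e' }

Conflict for Y: Y → X e a and Y → L a
  Overlap: { '-', ';', 'e' }
Conflict for X: X → Y and X → e -
  Overlap: { 'e' }

Answer: Yes. Y → X e a / Y → L a on { '-', ';', 'e' }; X → Y / X → e '-' on { 'e' }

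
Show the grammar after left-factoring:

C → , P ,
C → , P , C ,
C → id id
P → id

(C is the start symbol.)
Left-factoring transforms A → αβ₁ | αβ₂ into A → αA' and A' → β₁ | β₂
(α is the longest common prefix among the alternatives). Repeat until
no nonterminal has two alternatives with a common prefix.

Round 1: C has alternatives sharing prefix ', P ,'. Introduce C': C → , P , C'
  Add: C' → ε
  Add: C' → C ,

No remaining common prefixes — done.

Resulting grammar:
C → , P , C'
C' → ε
C' → C ,
C → id id
P → id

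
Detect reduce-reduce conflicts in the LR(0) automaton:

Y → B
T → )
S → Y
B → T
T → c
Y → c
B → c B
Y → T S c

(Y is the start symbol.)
A reduce-reduce conflict occurs when an LR(0) state has two complete items [A → α .] and [B → β .] — both call for a reduction, and with no lookahead the parser cannot choose between them.

Augment with Y' → Y and build the canonical LR(0) collection (I0 = CLOSURE({[Y' → . Y]}), then GOTO on every symbol after a dot until no new states appear). It has 12 states:
  I0: { [B → . T], [B → . c B], [T → . )], [T → . c], [Y → . B], [Y → . T S c], [Y → . c], [Y' → . Y] }  — shift
  I1: { [T → ) .] }  — reduce
  I2: { [Y → B .] }  — reduce
  I3: { [B → . T], [B → . c B], [B → T .], [S → . Y], [T → . )], [T → . c], [Y → . B], [Y → . T S c], [Y → . c], [Y → T . S c] }  — shift, reduce
  I4: { [Y' → Y .] }  — accept
  I5: { [B → . T], [B → . c B], [B → c . B], [T → . )], [T → . c], [T → c .], [Y → c .] }  — shift, 2 reduces
  I6: { [B → c B .] }  — reduce
  I7: { [B → T .] }  — reduce
  I8: { [B → . T], [B → . c B], [B → c . B], [T → . )], [T → . c], [T → c .] }  — shift, reduce
  I9: { [Y → T S . c] }  — shift
  I10: { [S → Y .] }  — reduce
  I11: { [Y → T S c .] }  — reduce

I5 contains complete items [T → c .], [Y → c .] — reduce-reduce conflict.

Answer: Yes — I5: [T → c .] vs [Y → c .]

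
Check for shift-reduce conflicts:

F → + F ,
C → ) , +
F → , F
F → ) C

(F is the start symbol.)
No shift-reduce conflicts

A shift-reduce conflict occurs when an LR(0) state has both:
  - a complete (reduce) item [A → α .] (dot at the end), and
  - a shift item [B → β . c γ] (dot before a terminal).

Augment with F' → F and build the canonical LR(0) collection (I0 = CLOSURE({[F' → . F]}), then GOTO on every symbol after a dot until no new states appear). It has 12 states:
  I0: { [F → . ) C], [F → . + F ,], [F → . , F], [F' → . F] }  — shift
  I1: { [C → . ) , +], [F → ) . C] }  — shift
  I2: { [F → + . F ,], [F → . ) C], [F → . + F ,], [F → . , F] }  — shift
  I3: { [F → , . F], [F → . ) C], [F → . + F ,], [F → . , F] }  — shift
  I4: { [F' → F .] }  — accept
  I5: { [F → , F .] }  — reduce
  I6: { [F → + F . ,] }  — shift
  I7: { [F → + F , .] }  — reduce
  I8: { [C → ) . , +] }  — shift
  I9: { [F → ) C .] }  — reduce
  I10: { [C → ) , . +] }  — shift
  I11: { [C → ) , + .] }  — reduce

No state contains both a complete item and a shift item.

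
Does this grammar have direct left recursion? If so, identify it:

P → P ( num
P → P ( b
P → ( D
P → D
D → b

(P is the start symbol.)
Yes, P is left-recursive

P → P ( num: LEFT RECURSIVE (starts with P)
P → P ( b: LEFT RECURSIVE (starts with P)
P → ( D: starts with '('
P → D: starts with D
D → b: starts with b

The grammar has direct left recursion on: P.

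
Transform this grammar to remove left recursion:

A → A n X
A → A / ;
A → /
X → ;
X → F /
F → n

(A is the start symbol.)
A → / A'
A' → n X A'
A' → / ; A'
A' → ε
X → ;
X → F /
F → n

A is directly left-recursive. The standard transformation for
  A → A α₁ | ... | A α_m | β₁ | ... | β_n
is
  A  → β₁ A' | ... | β_n A'
  A' → α₁ A' | ... | α_m A' | ε

A → / becomes A → / A'
A → A n X becomes A' → n X A'
A → A / ; becomes A' → / ; A'
Add A' → ε

Productions for other non-terminals are unchanged:
  X → ;
  X → F /
  F → n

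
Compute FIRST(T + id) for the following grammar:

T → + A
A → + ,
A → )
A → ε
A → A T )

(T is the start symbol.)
{ '+' }

FIRST sets of the non-terminals involved (from the grammar, by fixed-point iteration):
  FIRST(T) = { '+' }

To compute FIRST(T + id), process the symbols left to right:
Symbol T is a non-terminal. Add FIRST(T) \ {ε} = { '+' }
T is not nullable (ε ∉ FIRST(T)), so stop here.
FIRST(T + id) = { '+' }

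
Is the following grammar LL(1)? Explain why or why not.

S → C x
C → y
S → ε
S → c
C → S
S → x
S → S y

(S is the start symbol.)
A grammar is LL(1) if for each non-terminal N with multiple productions, the predict sets of those productions are pairwise disjoint, where PREDICT(N → α) = (FIRST(α) \ {ε}) ∪ (FOLLOW(N) if α ⇒* ε).

Relevant sets:
  FIRST(C) = { 'c', 'x', 'y', ε }
  FIRST(S) = { 'c', 'x', 'y', ε }
  FOLLOW(S) = { $, 'x', 'y' }
  FOLLOW(C) = { 'x' }

For S:
  PREDICT(S → C x) = { 'c', 'x', 'y' }
  PREDICT(S → ε) = { $, 'x', 'y' }
  PREDICT(S → c) = { 'c' }
  PREDICT(S → x) = { 'x' }
  PREDICT(S → S y) = { 'c', 'x', 'y' }
For C:
  PREDICT(C → y) = { 'y' }
  PREDICT(C → S) = { 'c', 'x', 'y' }

Conflict found: Predict set conflict for S: { 'x', 'y' }
The grammar is NOT LL(1).

Answer: No. Predict set conflict for S: { 'x', 'y' }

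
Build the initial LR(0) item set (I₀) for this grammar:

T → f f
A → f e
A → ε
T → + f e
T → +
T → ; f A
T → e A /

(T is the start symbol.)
{ [T → . + f e], [T → . +], [T → . ; f A], [T → . e A /], [T → . f f], [T' → . T] }

First, augment the grammar with T' → T
I₀ = CLOSURE({ [T' → . T] }):
  [T' → . T] has the dot before T: add [T → . f f], [T → . + f e], [T → . +], [T → . ; f A], [T → . e A /]
No further items can be added.

I₀ = { [T → . + f e], [T → . +], [T → . ; f A], [T → . e A /], [T → . f f], [T' → . T] }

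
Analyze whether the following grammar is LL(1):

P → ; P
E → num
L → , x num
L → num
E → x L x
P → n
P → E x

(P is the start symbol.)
Relevant sets:
  FIRST(E) = { 'num', 'x' }

For P:
  PREDICT(P → ';' P) = { ';' }
  PREDICT(P → n) = { 'n' }
  PREDICT(P → E x) = { 'num', 'x' }
For E:
  PREDICT(E → num) = { 'num' }
  PREDICT(E → x L x) = { 'x' }
For L:
  PREDICT(L → ',' x num) = { ',' }
  PREDICT(L → num) = { 'num' }

All predict sets are disjoint. The grammar IS LL(1).

Answer: Yes, the grammar is LL(1).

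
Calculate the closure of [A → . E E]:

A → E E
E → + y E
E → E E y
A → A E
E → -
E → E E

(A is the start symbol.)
{ [A → . E E], [E → . + y E], [E → . -], [E → . E E y], [E → . E E] }

To compute CLOSURE, for each item [A → α.Bβ] where B is a non-terminal, add [B → .γ] for all productions B → γ; repeat for the newly added items until nothing changes.

Start with: [A → . E E]
  [A → . E E] has the dot before E: add [E → . + y E], [E → . E E y], [E → . -], [E → . E E]
No further items can be added.

CLOSURE = { [A → . E E], [E → . + y E], [E → . -], [E → . E E y], [E → . E E] }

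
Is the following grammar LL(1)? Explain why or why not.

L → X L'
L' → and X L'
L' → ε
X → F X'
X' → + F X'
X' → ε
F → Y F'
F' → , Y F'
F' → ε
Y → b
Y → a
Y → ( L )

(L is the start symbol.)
A grammar is LL(1) if for each non-terminal N with multiple productions, the predict sets of those productions are pairwise disjoint, where PREDICT(N → α) = (FIRST(α) \ {ε}) ∪ (FOLLOW(N) if α ⇒* ε).

Relevant sets:
  FOLLOW(L') = { $, ')' }
  FOLLOW(X') = { $, ')', 'and' }
  FOLLOW(F') = { $, ')', '+', 'and' }

For L':
  PREDICT(L' → and X L') = { 'and' }
  PREDICT(L' → ε) = { $, ')' }
For X':
  PREDICT(X' → '+' F X') = { '+' }
  PREDICT(X' → ε) = { $, ')', 'and' }
For F':
  PREDICT(F' → ',' Y F') = { ',' }
  PREDICT(F' → ε) = { $, ')', '+', 'and' }
For Y:
  PREDICT(Y → b) = { 'b' }
  PREDICT(Y → a) = { 'a' }
  PREDICT(Y → '(' L ')') = { '(' }
L, X, F have a single production, so nothing to check there.

All predict sets are disjoint. The grammar IS LL(1).

Answer: Yes, the grammar is LL(1).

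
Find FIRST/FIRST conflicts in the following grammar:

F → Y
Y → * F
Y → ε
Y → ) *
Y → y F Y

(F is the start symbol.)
Productions for Y:
  Y → * F: FIRST = { '*' }
  Y → ε: FIRST = { ε }
  Y → ) *: FIRST = { ')' }
  Y → y F Y: FIRST = { 'y' }
F has only one production, so no FIRST/FIRST conflict is possible there.

All alternatives of each non-terminal have pairwise disjoint FIRST sets.

Answer: No FIRST/FIRST conflicts.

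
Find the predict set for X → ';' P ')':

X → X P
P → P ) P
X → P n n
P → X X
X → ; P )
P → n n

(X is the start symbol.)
{ ';' }

PREDICT(X → ';' P ')') = (FIRST(RHS) \ {ε}) ∪ (FOLLOW(X) if ε ∈ FIRST(RHS), i.e. RHS ⇒* ε)
FIRST(';' P ')') = { ';' }
ε ∉ FIRST(';' P ')'), so FOLLOW(X) is not added.
PREDICT(X → ';' P ')') = { ';' }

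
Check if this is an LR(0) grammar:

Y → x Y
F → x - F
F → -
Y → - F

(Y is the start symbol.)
A grammar is LR(0) if no state in the canonical LR(0) collection has:
  - both a shift item (dot before a terminal) and a complete item (shift-reduce conflict), or
  - two or more complete items (reduce-reduce conflict; the accept item [Y' → Y .] counts as a complete item here).

Augment with Y' → Y and build the canonical LR(0) collection (I0 = CLOSURE({[Y' → . Y]}), then GOTO on every symbol after a dot until no new states appear). It has 10 states:
  I0: { [Y → . - F], [Y → . x Y], [Y' → . Y] }  — shift
  I1: { [F → . -], [F → . x - F], [Y → - . F] }  — shift
  I2: { [Y' → Y .] }  — accept
  I3: { [Y → . - F], [Y → . x Y], [Y → x . Y] }  — shift
  I4: { [Y → x Y .] }  — reduce
  I5: { [F → - .] }  — reduce
  I6: { [Y → - F .] }  — reduce
  I7: { [F → x . - F] }  — shift
  I8: { [F → . -], [F → . x - F], [F → x - . F] }  — shift
  I9: { [F → x - F .] }  — reduce

Every state is either a pure shift/goto state or contains exactly one complete item and nothing to shift — no conflicts. The grammar is LR(0).

Answer: Yes, the grammar is LR(0)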